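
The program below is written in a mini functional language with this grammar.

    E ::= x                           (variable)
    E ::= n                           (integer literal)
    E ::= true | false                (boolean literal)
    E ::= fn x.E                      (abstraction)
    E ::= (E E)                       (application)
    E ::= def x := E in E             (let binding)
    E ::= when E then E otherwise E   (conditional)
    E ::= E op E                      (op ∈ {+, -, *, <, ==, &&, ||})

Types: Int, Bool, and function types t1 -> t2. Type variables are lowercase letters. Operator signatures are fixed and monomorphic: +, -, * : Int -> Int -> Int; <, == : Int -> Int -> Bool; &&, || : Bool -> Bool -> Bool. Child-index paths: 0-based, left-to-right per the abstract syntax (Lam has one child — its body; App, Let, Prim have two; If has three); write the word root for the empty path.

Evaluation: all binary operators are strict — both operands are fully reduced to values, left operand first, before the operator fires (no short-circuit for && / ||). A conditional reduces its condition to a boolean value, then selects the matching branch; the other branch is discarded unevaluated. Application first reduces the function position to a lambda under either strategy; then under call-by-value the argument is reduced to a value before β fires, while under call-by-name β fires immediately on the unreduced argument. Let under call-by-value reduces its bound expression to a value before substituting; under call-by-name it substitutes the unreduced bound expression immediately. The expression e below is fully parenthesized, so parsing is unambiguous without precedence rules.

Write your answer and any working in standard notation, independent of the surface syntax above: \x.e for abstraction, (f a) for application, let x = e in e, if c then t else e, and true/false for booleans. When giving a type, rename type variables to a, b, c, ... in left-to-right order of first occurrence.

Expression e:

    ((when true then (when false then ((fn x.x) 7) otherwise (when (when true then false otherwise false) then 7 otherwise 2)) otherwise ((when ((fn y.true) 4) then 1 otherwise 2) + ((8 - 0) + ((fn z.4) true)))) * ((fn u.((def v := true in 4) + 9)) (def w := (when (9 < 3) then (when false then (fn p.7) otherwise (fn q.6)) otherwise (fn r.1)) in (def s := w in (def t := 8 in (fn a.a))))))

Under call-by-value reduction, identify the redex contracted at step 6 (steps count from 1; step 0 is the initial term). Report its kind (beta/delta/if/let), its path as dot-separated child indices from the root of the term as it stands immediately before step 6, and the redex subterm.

Answer: if at 1.1.0 : (if false then (if false then (\p.7) else (\q.6)) else (\r.1))

Derivation:
step 0: ((if true then (if false then ((\x.x) 7) else (if (if true then false else false) then 7 else 2)) else ((if ((\y.true) 4) then 1 else 2) + ((8 - 0) + ((\z.4) true)))) * ((\u.((let v = true in 4) + 9)) (let w = (if (9 < 3) then (if false then (\p.7) else (\q.6)) else (\r.1)) in (let s = w in (let t = 8 in (\a.a))))))
step 1: [if@0] ((if false then ((\x.x) 7) else (if (if true then false else false) then 7 else 2)) * ((\u.((let v = true in 4) + 9)) (let w = (if (9 < 3) then (if false then (\p.7) else (\q.6)) else (\r.1)) in (let s = w in (let t = 8 in (\a.a))))))
step 2: [if@0] ((if (if true then false else false) then 7 else 2) * ((\u.((let v = true in 4) + 9)) (let w = (if (9 < 3) then (if false then (\p.7) else (\q.6)) else (\r.1)) in (let s = w in (let t = 8 in (\a.a))))))
step 3: [if@0.0] ((if false then 7 else 2) * ((\u.((let v = true in 4) + 9)) (let w = (if (9 < 3) then (if false then (\p.7) else (\q.6)) else (\r.1)) in (let s = w in (let t = 8 in (\a.a))))))
step 4: [if@0] (2 * ((\u.((let v = true in 4) + 9)) (let w = (if (9 < 3) then (if false then (\p.7) else (\q.6)) else (\r.1)) in (let s = w in (let t = 8 in (\a.a))))))
step 5: [delta@1.1.0.0] (2 * ((\u.((let v = true in 4) + 9)) (let w = (if false then (if false then (\p.7) else (\q.6)) else (\r.1)) in (let s = w in (let t = 8 in (\a.a))))))
step 6: [if@1.1.0] (2 * ((\u.((let v = true in 4) + 9)) (let w = (\r.1) in (let s = w in (let t = 8 in (\a.a))))))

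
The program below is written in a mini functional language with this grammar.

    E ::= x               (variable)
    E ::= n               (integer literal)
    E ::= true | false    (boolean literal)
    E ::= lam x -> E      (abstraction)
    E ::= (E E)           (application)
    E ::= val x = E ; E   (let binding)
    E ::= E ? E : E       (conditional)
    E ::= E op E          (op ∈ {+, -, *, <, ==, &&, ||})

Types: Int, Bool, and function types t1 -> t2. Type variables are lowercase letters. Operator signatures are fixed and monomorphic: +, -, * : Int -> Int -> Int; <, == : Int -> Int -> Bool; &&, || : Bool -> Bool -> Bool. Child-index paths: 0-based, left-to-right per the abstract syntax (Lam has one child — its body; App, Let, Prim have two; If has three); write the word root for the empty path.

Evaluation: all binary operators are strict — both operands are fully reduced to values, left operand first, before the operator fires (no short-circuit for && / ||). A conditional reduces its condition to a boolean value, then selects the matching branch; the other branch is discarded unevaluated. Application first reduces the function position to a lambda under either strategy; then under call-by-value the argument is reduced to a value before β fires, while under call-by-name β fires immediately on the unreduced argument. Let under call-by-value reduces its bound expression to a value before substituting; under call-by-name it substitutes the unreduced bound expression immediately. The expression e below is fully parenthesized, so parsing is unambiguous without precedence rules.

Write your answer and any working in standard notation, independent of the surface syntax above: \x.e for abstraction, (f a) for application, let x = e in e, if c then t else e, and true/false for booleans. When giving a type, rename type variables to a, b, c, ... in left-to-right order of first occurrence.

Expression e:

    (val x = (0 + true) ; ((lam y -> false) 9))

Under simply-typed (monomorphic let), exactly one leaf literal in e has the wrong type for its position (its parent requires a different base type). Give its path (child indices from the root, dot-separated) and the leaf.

Trace:
  unify Int ~ Int
  unify Bool ~ Int
  FAIL: mismatch Bool ~ Int

Answer: 0.1 : true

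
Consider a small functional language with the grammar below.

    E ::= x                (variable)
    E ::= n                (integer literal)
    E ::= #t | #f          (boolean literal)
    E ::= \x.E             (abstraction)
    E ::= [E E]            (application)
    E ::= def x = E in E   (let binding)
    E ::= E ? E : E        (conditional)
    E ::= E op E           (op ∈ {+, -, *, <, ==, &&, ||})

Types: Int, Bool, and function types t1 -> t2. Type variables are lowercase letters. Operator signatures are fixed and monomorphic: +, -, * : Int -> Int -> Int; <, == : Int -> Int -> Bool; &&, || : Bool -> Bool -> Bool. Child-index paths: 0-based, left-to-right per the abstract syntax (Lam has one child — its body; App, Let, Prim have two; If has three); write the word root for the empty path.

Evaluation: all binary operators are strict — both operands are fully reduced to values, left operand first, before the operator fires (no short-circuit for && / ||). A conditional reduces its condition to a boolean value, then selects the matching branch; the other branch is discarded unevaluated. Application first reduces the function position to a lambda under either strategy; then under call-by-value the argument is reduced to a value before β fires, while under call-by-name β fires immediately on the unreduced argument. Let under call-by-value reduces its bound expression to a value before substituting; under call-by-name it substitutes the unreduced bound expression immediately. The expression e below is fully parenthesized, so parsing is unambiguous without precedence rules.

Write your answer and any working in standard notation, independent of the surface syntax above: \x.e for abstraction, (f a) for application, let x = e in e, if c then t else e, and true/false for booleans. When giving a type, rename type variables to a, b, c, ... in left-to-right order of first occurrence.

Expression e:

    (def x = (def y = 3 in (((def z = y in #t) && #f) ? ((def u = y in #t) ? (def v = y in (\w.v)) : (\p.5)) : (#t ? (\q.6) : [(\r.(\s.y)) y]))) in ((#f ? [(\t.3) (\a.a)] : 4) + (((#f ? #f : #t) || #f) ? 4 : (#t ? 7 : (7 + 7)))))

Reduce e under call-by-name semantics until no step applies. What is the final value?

Working:
step 0: (let x = (let y = 3 in (if ((let z = y in true) && false) then (if (let u = y in true) then (let v = y in (\w.v)) else (\p.5)) else (if true then (\q.6) else ((\r.(\s.y)) y)))) in ((if false then ((\t.3) (\a.a)) else 4) + (if ((if false then false else true) || false) then 4 else (if true then 7 else (7 + 7)))))
step 1: [let@root] ((if false then ((\t.3) (\a.a)) else 4) + (if ((if false then false else true) || false) then 4 else (if true then 7 else (7 + 7))))
step 2: [if@0] (4 + (if ((if false then false else true) || false) then 4 else (if true then 7 else (7 + 7))))
step 3: [if@1.0.0] (4 + (if (true || false) then 4 else (if true then 7 else (7 + 7))))
step 4: [delta@1.0] (4 + (if true then 4 else (if true then 7 else (7 + 7))))
step 5: [if@1] (4 + 4)
step 6: [delta@root] 8

Answer: 8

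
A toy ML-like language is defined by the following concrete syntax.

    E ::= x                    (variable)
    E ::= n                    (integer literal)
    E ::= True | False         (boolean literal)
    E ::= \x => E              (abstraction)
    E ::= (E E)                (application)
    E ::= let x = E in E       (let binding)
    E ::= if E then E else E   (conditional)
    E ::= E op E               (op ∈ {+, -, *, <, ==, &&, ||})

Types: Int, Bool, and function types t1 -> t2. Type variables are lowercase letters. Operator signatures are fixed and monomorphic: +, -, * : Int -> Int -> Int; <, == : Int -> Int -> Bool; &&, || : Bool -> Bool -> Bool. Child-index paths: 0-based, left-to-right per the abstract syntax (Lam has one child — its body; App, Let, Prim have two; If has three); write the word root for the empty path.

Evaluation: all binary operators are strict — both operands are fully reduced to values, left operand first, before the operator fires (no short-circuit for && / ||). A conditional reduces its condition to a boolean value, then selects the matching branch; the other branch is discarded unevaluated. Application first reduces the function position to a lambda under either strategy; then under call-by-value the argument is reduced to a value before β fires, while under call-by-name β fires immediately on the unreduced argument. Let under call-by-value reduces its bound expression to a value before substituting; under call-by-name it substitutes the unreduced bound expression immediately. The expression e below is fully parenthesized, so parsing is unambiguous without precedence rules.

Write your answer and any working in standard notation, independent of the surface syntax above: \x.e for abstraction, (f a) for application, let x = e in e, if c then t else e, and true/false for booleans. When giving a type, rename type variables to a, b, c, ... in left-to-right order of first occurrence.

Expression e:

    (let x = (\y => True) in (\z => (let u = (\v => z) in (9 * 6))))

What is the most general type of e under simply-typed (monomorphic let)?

Trace:
\y._ : a -> Bool
let x : a -> Bool
z : b
\v._ : c -> b
let u : c -> b
  unify Int ~ Int
  unify Int ~ Int
\z._ : b -> Int

Answer: a -> Int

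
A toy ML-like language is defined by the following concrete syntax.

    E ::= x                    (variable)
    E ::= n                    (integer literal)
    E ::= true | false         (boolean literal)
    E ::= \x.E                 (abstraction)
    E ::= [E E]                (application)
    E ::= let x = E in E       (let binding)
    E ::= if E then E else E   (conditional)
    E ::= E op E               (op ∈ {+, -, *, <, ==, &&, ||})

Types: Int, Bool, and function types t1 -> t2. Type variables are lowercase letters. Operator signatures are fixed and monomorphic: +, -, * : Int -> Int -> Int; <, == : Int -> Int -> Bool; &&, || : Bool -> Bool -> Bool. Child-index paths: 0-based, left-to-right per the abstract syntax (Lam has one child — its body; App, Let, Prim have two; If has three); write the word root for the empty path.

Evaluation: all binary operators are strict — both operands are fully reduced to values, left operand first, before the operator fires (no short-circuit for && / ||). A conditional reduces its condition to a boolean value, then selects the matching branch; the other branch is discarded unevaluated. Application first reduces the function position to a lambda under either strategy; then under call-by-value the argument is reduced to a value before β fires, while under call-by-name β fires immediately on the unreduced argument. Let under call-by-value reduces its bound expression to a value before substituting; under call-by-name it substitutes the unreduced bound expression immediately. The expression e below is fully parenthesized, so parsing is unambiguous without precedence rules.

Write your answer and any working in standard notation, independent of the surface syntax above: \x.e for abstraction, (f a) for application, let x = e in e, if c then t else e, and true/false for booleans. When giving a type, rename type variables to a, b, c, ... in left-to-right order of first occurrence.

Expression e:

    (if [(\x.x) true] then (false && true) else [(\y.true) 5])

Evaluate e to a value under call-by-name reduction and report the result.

Derivation:
step 0: (if ((\x.x) true) then (false && true) else ((\y.true) 5))
step 1: [beta@0] (if true then (false && true) else ((\y.true) 5))
step 2: [if@root] (false && true)
step 3: [delta@root] false

Answer: false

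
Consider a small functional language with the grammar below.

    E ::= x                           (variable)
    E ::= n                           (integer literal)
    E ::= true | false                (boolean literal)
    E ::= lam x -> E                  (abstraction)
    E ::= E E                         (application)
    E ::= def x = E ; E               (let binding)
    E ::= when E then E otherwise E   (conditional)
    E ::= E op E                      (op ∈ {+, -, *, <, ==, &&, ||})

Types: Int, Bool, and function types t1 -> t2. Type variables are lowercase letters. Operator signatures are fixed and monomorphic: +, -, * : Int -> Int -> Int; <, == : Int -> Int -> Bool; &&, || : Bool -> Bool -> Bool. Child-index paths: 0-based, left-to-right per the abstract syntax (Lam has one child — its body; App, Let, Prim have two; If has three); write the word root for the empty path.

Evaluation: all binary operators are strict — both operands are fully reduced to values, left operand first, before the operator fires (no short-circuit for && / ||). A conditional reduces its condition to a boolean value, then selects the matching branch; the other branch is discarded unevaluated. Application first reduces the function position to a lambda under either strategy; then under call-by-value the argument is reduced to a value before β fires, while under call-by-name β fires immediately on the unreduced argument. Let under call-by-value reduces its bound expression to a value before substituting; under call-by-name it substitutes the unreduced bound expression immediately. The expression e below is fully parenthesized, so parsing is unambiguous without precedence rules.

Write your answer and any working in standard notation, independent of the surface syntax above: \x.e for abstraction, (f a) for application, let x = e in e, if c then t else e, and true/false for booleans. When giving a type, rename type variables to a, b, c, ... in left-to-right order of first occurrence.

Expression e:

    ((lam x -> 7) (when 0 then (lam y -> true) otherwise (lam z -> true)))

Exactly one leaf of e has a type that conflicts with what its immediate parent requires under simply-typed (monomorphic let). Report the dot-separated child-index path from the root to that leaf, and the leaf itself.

Answer: 1.0 : 0

Derivation:
\x._ : a -> Int
  unify Int ~ Bool
  FAIL: mismatch Int ~ Bool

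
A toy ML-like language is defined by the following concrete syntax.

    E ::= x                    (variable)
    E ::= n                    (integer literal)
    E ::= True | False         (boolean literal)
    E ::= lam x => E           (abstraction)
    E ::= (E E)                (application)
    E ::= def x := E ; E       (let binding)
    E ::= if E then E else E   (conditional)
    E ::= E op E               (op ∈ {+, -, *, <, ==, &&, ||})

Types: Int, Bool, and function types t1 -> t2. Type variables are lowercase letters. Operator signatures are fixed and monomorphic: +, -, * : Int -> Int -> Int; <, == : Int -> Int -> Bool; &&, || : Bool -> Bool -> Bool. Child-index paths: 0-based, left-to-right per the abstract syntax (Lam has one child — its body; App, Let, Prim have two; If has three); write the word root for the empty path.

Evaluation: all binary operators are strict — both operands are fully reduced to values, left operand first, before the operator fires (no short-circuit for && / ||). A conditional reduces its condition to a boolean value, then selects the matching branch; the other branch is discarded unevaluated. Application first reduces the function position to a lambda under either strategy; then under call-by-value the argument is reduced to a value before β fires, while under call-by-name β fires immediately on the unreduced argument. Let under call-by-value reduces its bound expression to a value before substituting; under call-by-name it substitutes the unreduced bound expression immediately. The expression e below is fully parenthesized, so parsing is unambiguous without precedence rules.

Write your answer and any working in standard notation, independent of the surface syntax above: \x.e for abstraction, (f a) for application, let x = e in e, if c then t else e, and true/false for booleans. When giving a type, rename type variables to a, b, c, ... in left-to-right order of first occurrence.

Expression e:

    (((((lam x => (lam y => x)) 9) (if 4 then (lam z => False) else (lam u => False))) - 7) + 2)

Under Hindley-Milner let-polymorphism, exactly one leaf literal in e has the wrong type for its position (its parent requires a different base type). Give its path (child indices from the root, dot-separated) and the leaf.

Answer: 0.0.1.0 : 4

Trace:
x : a
\y._ : b -> a
\x._ : a -> b -> a
  unify a -> b -> a ~ Int -> c
  unify a ~ Int
  unify b -> Int ~ c
_ _ : b -> Int
  unify Int ~ Bool
  FAIL: mismatch Int ~ Bool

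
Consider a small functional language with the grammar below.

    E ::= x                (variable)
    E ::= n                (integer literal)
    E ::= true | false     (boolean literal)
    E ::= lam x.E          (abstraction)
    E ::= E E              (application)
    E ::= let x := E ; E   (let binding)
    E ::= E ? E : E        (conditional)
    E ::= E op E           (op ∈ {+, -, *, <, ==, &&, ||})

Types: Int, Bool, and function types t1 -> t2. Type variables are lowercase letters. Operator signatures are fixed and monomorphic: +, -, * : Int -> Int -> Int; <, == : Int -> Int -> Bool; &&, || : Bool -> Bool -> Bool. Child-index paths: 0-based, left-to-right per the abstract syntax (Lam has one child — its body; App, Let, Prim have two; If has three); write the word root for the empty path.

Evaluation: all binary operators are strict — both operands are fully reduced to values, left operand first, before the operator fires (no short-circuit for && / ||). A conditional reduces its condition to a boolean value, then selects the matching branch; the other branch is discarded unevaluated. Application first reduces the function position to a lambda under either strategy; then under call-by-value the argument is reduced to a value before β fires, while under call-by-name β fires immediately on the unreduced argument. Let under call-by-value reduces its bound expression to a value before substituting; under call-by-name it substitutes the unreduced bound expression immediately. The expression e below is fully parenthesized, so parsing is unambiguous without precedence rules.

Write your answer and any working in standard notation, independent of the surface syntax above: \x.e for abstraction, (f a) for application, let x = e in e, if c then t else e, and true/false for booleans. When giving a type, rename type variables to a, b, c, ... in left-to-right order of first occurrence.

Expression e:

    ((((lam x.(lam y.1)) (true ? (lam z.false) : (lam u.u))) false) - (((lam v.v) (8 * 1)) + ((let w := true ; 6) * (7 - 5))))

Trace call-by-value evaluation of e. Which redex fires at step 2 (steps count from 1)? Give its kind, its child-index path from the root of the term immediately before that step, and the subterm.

Trace:
step 0: ((((\x.(\y.1)) (if true then (\z.false) else (\u.u))) false) - (((\v.v) (8 * 1)) + ((let w = true in 6) * (7 - 5))))
step 1: [if@0.0.1] ((((\x.(\y.1)) (\z.false)) false) - (((\v.v) (8 * 1)) + ((let w = true in 6) * (7 - 5))))
step 2: [beta@0.0] (((\y.1) false) - (((\v.v) (8 * 1)) + ((let w = true in 6) * (7 - 5))))

Answer: beta at 0.0 : ((\x.(\y.1)) (\z.false))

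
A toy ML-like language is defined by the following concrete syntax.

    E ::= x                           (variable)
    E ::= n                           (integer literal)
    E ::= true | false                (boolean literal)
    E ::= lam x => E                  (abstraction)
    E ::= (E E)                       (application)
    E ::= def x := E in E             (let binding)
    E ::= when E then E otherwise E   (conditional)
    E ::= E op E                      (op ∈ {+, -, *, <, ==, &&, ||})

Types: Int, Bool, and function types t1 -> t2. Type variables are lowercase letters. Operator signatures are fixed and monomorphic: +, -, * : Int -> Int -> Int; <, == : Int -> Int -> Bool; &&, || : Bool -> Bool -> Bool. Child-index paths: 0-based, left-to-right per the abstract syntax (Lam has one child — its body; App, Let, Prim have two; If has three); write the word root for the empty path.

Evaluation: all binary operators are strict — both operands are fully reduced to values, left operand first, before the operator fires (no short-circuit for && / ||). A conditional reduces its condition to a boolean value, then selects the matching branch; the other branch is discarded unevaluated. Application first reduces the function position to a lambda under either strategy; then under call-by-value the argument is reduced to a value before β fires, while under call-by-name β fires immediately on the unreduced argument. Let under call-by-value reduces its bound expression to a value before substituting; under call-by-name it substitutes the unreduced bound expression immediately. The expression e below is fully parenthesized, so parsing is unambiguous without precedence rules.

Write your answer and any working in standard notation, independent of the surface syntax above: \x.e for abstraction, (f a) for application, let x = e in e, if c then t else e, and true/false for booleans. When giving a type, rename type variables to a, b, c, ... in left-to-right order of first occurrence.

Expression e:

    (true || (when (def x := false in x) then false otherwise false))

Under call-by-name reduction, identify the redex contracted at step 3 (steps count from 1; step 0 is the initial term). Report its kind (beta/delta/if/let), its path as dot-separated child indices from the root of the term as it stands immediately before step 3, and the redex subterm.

Answer: delta at root : (true || false)

Trace:
step 0: (true || (if (let x = false in x) then false else false))
step 1: [let@1.0] (true || (if false then false else false))
step 2: [if@1] (true || false)
step 3: [delta@root] true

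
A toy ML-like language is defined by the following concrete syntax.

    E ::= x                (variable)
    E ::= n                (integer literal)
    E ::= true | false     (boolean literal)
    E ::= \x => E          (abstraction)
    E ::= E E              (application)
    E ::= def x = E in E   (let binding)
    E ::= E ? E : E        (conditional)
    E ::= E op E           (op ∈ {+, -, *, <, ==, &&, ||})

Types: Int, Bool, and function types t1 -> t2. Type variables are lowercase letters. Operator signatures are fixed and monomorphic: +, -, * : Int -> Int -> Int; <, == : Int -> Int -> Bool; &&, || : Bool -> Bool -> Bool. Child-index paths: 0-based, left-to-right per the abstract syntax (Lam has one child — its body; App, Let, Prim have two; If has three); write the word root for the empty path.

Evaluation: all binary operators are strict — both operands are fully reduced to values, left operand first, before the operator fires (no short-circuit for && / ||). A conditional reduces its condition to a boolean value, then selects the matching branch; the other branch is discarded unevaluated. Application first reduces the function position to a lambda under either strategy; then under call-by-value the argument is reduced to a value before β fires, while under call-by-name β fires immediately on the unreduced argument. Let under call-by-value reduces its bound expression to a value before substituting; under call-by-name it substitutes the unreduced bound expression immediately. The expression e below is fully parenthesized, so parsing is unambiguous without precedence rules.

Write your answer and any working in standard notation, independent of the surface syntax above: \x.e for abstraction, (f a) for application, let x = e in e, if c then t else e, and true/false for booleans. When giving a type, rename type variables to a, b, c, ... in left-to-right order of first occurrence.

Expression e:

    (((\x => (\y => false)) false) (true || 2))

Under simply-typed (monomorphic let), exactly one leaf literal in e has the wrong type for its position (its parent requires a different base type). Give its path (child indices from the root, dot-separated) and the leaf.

Answer: 1.1 : 2

Derivation:
\y._ : b -> Bool
\x._ : a -> b -> Bool
  unify a -> b -> Bool ~ Bool -> c
  unify a ~ Bool
  unify b -> Bool ~ c
_ _ : b -> Bool
  unify Bool ~ Bool
  unify Int ~ Bool
  FAIL: mismatch Int ~ Bool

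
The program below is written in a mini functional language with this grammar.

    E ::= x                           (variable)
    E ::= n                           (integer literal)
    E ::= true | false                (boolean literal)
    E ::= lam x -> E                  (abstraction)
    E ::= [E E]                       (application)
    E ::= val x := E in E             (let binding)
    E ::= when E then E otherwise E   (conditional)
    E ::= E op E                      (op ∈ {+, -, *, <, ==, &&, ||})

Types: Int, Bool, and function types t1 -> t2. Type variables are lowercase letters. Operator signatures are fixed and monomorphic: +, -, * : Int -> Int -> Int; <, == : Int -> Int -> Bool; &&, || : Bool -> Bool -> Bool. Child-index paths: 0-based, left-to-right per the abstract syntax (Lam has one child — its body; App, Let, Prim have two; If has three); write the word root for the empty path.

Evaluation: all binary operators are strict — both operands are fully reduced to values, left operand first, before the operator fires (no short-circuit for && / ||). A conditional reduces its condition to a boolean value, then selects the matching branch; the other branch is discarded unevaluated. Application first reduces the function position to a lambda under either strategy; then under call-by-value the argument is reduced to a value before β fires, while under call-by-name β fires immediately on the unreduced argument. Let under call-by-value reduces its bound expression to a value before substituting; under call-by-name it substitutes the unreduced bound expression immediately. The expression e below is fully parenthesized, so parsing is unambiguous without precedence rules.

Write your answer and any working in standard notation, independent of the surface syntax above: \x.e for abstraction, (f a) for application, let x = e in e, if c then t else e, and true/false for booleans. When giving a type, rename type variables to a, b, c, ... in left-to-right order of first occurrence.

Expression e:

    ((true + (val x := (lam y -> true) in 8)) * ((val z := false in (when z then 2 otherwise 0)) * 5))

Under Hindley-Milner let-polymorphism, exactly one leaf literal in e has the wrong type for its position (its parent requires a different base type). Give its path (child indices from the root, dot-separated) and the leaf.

Working:
  unify Bool ~ Int
  FAIL: mismatch Bool ~ Int

Answer: 0.0 : true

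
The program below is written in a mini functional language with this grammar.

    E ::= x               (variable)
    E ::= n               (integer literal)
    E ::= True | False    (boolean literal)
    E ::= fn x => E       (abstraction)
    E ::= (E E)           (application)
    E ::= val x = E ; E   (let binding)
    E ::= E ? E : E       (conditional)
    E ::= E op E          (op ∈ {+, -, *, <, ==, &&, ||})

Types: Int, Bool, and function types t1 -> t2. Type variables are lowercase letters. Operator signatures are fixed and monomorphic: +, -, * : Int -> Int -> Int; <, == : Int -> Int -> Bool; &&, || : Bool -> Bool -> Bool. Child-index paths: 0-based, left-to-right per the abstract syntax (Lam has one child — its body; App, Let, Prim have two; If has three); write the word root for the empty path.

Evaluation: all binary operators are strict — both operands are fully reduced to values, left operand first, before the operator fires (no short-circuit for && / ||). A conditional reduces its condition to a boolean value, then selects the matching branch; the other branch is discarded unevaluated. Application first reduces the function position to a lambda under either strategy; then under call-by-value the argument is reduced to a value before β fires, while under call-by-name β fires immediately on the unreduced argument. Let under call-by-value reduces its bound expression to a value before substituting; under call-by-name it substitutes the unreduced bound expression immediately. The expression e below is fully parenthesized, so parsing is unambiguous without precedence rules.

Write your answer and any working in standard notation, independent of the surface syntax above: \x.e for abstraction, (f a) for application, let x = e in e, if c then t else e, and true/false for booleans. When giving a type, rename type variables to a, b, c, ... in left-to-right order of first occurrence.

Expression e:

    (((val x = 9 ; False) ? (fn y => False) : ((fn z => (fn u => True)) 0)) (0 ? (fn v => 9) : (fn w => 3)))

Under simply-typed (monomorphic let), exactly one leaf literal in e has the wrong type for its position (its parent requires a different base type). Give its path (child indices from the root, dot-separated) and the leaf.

Working:
let x : Int
  unify Bool ~ Bool
\y._ : a -> Bool
\u._ : c -> Bool
\z._ : b -> c -> Bool
  unify b -> c -> Bool ~ Int -> d
  unify b ~ Int
  unify c -> Bool ~ d
_ _ : c -> Bool
  unify a -> Bool ~ c -> Bool
  unify a ~ c
  unify Bool ~ Bool
  unify Int ~ Bool
  FAIL: mismatch Int ~ Bool

Answer: 1.0 : 0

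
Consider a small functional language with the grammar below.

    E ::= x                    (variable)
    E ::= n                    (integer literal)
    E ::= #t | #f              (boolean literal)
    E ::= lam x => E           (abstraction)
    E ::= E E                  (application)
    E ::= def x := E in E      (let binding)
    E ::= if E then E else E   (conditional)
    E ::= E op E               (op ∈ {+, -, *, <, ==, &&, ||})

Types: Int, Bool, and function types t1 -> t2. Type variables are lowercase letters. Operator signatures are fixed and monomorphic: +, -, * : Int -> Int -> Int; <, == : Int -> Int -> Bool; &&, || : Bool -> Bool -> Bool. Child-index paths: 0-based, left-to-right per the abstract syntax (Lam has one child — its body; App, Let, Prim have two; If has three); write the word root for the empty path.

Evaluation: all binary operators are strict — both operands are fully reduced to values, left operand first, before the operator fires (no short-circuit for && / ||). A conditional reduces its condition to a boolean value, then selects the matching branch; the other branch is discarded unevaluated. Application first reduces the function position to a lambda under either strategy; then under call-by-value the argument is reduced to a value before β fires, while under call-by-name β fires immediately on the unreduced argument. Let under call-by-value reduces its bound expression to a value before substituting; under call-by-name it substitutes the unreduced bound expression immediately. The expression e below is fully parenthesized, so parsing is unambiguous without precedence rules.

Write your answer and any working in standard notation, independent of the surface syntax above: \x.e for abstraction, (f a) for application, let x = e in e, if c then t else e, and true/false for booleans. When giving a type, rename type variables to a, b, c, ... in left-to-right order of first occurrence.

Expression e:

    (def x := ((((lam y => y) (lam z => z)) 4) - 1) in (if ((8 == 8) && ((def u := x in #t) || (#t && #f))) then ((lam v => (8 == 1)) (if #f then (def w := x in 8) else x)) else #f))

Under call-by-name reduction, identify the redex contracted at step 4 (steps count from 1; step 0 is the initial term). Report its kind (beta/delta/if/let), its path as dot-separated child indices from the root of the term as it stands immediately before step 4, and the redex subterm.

Answer: delta at 0.1.1 : (true && false)

Working:
step 0: (let x = ((((\y.y) (\z.z)) 4) - 1) in (if ((8 == 8) && ((let u = x in true) || (true && false))) then ((\v.(8 == 1)) (if false then (let w = x in 8) else x)) else false))
step 1: [let@root] (if ((8 == 8) && ((let u = ((((\y.y) (\z.z)) 4) - 1) in true) || (true && false))) then ((\v.(8 == 1)) (if false then (let w = ((((\y.y) (\z.z)) 4) - 1) in 8) else ((((\y.y) (\z.z)) 4) - 1))) else false)
step 2: [delta@0.0] (if (true && ((let u = ((((\y.y) (\z.z)) 4) - 1) in true) || (true && false))) then ((\v.(8 == 1)) (if false then (let w = ((((\y.y) (\z.z)) 4) - 1) in 8) else ((((\y.y) (\z.z)) 4) - 1))) else false)
step 3: [let@0.1.0] (if (true && (true || (true && false))) then ((\v.(8 == 1)) (if false then (let w = ((((\y.y) (\z.z)) 4) - 1) in 8) else ((((\y.y) (\z.z)) 4) - 1))) else false)
step 4: [delta@0.1.1] (if (true && (true || false)) then ((\v.(8 == 1)) (if false then (let w = ((((\y.y) (\z.z)) 4) - 1) in 8) else ((((\y.y) (\z.z)) 4) - 1))) else false)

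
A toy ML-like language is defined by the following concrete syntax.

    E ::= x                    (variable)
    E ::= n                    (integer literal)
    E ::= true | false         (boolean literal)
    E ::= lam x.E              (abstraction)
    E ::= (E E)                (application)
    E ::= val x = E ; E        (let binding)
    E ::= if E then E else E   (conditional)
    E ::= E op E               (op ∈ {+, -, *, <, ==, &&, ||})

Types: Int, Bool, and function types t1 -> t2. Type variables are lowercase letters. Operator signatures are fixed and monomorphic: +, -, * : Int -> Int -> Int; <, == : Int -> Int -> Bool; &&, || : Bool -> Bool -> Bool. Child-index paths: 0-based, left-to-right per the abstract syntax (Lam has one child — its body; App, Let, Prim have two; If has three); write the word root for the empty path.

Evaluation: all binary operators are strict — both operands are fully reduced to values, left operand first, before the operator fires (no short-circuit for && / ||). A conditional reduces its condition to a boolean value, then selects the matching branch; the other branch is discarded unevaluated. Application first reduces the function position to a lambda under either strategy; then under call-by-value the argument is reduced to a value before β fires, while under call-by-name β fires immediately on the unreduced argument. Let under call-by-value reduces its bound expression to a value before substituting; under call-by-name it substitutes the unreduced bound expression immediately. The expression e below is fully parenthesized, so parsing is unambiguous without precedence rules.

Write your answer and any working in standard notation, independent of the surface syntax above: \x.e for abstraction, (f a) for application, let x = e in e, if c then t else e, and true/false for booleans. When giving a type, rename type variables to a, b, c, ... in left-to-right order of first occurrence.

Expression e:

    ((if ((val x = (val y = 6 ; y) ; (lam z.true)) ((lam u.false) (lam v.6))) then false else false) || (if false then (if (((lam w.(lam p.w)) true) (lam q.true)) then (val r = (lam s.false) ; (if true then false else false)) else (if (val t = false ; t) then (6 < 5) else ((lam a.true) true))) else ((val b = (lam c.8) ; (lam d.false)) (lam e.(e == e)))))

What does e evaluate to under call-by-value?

Working:
step 0: ((if ((let x = (let y = 6 in y) in (\z.true)) ((\u.false) (\v.6))) then false else false) || (if false then (if (((\w.(\p.w)) true) (\q.true)) then (let r = (\s.false) in (if true then false else false)) else (if (let t = false in t) then (6 < 5) else ((\a.true) true))) else ((let b = (\c.8) in (\d.false)) (\e.(e == e)))))
step 1: [let@0.0.0.0] ((if ((let x = 6 in (\z.true)) ((\u.false) (\v.6))) then false else false) || (if false then (if (((\w.(\p.w)) true) (\q.true)) then (let r = (\s.false) in (if true then false else false)) else (if (let t = false in t) then (6 < 5) else ((\a.true) true))) else ((let b = (\c.8) in (\d.false)) (\e.(e == e)))))
step 2: [let@0.0.0] ((if ((\z.true) ((\u.false) (\v.6))) then false else false) || (if false then (if (((\w.(\p.w)) true) (\q.true)) then (let r = (\s.false) in (if true then false else false)) else (if (let t = false in t) then (6 < 5) else ((\a.true) true))) else ((let b = (\c.8) in (\d.false)) (\e.(e == e)))))
step 3: [beta@0.0.1] ((if ((\z.true) false) then false else false) || (if false then (if (((\w.(\p.w)) true) (\q.true)) then (let r = (\s.false) in (if true then false else false)) else (if (let t = false in t) then (6 < 5) else ((\a.true) true))) else ((let b = (\c.8) in (\d.false)) (\e.(e == e)))))
step 4: [beta@0.0] ((if true then false else false) || (if false then (if (((\w.(\p.w)) true) (\q.true)) then (let r = (\s.false) in (if true then false else false)) else (if (let t = false in t) then (6 < 5) else ((\a.true) true))) else ((let b = (\c.8) in (\d.false)) (\e.(e == e)))))
step 5: [if@0] (false || (if false then (if (((\w.(\p.w)) true) (\q.true)) then (let r = (\s.false) in (if true then false else false)) else (if (let t = false in t) then (6 < 5) else ((\a.true) true))) else ((let b = (\c.8) in (\d.false)) (\e.(e == e)))))
step 6: [if@1] (false || ((let b = (\c.8) in (\d.false)) (\e.(e == e))))
step 7: [let@1.0] (false || ((\d.false) (\e.(e == e))))
step 8: [beta@1] (false || false)
step 9: [delta@root] false

Answer: false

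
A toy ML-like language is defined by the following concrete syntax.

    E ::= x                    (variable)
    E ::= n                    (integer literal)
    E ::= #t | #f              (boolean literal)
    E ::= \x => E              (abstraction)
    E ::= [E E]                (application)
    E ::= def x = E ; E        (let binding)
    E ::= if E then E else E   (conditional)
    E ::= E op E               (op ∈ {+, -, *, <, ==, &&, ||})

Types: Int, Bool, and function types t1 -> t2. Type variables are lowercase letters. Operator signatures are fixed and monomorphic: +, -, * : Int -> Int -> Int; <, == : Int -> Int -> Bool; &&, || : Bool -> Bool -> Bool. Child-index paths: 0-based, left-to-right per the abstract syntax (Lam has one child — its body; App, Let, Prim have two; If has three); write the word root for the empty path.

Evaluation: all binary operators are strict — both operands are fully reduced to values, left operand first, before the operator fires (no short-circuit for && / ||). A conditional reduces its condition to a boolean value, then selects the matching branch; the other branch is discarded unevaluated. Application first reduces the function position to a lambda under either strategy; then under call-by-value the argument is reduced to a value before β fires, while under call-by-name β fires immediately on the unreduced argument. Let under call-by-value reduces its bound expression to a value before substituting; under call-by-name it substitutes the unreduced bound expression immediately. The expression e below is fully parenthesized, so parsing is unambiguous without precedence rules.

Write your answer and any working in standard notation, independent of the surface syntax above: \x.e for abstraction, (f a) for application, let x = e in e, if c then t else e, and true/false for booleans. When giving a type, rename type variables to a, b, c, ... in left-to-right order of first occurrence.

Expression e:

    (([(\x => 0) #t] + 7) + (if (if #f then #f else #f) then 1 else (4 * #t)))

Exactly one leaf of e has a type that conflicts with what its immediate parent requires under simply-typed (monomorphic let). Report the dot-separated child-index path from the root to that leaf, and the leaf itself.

Trace:
\x._ : a -> Int
  unify a -> Int ~ Bool -> b
  unify a ~ Bool
  unify Int ~ b
_ _ : Int
  unify Int ~ Int
  unify Int ~ Int
  unify Int ~ Int
  unify Bool ~ Bool
  unify Bool ~ Bool
  unify Bool ~ Bool
  unify Int ~ Int
  unify Bool ~ Int
  FAIL: mismatch Bool ~ Int

Answer: 1.2.1 : true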